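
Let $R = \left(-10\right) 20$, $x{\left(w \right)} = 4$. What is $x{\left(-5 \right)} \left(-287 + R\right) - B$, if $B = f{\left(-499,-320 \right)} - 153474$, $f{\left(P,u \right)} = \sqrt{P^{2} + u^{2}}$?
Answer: $151526 - \sqrt{351401} \approx 1.5093 \cdot 10^{5}$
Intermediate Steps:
$R = -200$
$B = -153474 + \sqrt{351401}$ ($B = \sqrt{\left(-499\right)^{2} + \left(-320\right)^{2}} - 153474 = \sqrt{249001 + 102400} - 153474 = \sqrt{351401} - 153474 = -153474 + \sqrt{351401} \approx -1.5288 \cdot 10^{5}$)
$x{\left(-5 \right)} \left(-287 + R\right) - B = 4 \left(-287 - 200\right) - \left(-153474 + \sqrt{351401}\right) = 4 \left(-487\right) + \left(153474 - \sqrt{351401}\right) = -1948 + \left(153474 - \sqrt{351401}\right) = 151526 - \sqrt{351401}$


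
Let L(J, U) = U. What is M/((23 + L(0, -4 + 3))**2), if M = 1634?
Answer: 817/242 ≈ 3.3760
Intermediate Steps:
M/((23 + L(0, -4 + 3))**2) = 1634/((23 + (-4 + 3))**2) = 1634/((23 - 1)**2) = 1634/(22**2) = 1634/484 = 1634*(1/484) = 817/242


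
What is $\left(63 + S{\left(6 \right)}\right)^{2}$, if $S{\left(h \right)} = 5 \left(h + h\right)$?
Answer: $15129$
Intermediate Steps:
$S{\left(h \right)} = 10 h$ ($S{\left(h \right)} = 5 \cdot 2 h = 10 h$)
$\left(63 + S{\left(6 \right)}\right)^{2} = \left(63 + 10 \cdot 6\right)^{2} = \left(63 + 60\right)^{2} = 123^{2} = 15129$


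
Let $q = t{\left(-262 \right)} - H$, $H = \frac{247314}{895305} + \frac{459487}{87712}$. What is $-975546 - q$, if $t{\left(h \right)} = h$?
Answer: $- \frac{25529212172119779}{26176330720} \approx -9.7528 \cdot 10^{5}$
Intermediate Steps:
$H = \frac{144357804701}{26176330720}$ ($H = 247314 \cdot \frac{1}{895305} + 459487 \cdot \frac{1}{87712} = \frac{82438}{298435} + \frac{459487}{87712} = \frac{144357804701}{26176330720} \approx 5.5148$)
$q = - \frac{7002556453341}{26176330720}$ ($q = -262 - \frac{144357804701}{26176330720} = - \frac{7002556453341}{26176330720} \approx -267.51$)
$-975546 - q = -975546 - - \frac{7002556453341}{26176330720} = -975546 + \frac{7002556453341}{26176330720} = - \frac{25529212172119779}{26176330720}$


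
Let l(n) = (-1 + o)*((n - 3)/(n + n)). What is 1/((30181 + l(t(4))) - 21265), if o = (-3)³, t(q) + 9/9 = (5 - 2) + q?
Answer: 1/8909 ≈ 0.00011225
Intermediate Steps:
t(q) = 2 + q (t(q) = -1 + ((5 - 2) + q) = -1 + (3 + q) = 2 + q)
o = -27
l(n) = -14*(-3 + n)/n (l(n) = (-1 - 27)*((n - 3)/(n + n)) = -28*(-3 + n)/(2*n) = -28*(-3 + n)*1/(2*n) = -14*(-3 + n)/n)
1/((30181 + l(t(4))) - 21265) = 1/((30181 + (-14 + 42/(2 + 4))) - 21265) = 1/((30181 + (-14 + 42/6)) - 21265) = 1/((30181 + (-14 + 42*(⅙))) - 21265) = 1/((30181 + (-14 + 7)) - 21265) = 1/((30181 - 7) - 21265) = 1/(30174 - 21265) = 1/8909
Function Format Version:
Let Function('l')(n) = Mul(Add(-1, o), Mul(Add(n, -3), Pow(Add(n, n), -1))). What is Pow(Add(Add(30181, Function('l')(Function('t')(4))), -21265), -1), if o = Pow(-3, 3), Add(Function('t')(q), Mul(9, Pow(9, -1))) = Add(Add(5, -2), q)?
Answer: Rational(1, 8909) ≈ 0.00011225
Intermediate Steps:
Function('t')(q) = Add(2, q) (Function('t')(q) = Add(-1, Add(Add(5, -2), q)) = Add(-1, Add(3, q)) = Add(2, q))
o = -27
Function('l')(n) = Mul(-14, Pow(n, -1), Add(-3, n)) (Function('l')(n) = Mul(Add(-1, -27), Mul(Add(n, -3), Pow(Add(n, n), -1))) = Mul(-28, Mul(Add(-3, n), Pow(Mul(2, n), -1))) = Mul(-28, Mul(Add(-3, n), Mul(Rational(1, 2), Pow(n, -1)))) = Mul(-28, Mul(Rational(1, 2), Pow(n, -1), Add(-3, n))) = Mul(-14, Pow(n, -1), Add(-3, n)))
Pow(Add(Add(30181, Function('l')(Function('t')(4))), -21265), -1) = Pow(Add(Add(30181, Add(-14, Mul(42, Pow(Add(2, 4), -1)))), -21265), -1) = Pow(Add(Add(30181, Add(-14, Mul(42, Pow(6, -1)))), -21265), -1) = Pow(Add(Add(30181, Add(-14, Mul(42, Rational(1, 6)))), -21265), -1) = Pow(Add(Add(30181, Add(-14, 7)), -21265), -1) = Pow(Add(Add(30181, -7), -21265), -1) = Pow(Add(30174, -21265), -1) = Pow(8909, -1) = Rational(1, 8909)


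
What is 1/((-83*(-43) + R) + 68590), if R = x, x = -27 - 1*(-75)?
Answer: 1/72207 ≈ 1.3849e-5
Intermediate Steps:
x = 48 (x = -27 + 75 = 48)
R = 48
1/((-83*(-43) + R) + 68590) = 1/((-83*(-43) + 48) + 68590) = 1/((3569 + 48) + 68590) = 1/(3617 + 68590) = 1/72207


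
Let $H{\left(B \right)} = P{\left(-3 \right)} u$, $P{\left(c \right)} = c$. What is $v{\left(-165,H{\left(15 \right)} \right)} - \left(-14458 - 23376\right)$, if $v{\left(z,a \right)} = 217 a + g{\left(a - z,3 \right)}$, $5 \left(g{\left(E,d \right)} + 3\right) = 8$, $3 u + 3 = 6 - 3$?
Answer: $\frac{189163}{5} \approx 37833.0$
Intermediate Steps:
$u = 0$ ($u = -1 + \frac{6 - 3}{3} = -1 + \frac{1}{3} \cdot 3 = -1 + 1 = 0$)
$g{\left(E,d \right)} = - \frac{7}{5}$ ($g{\left(E,d \right)} = -3 + \frac{1}{5} \cdot 8 = -3 + \frac{8}{5} = - \frac{7}{5}$)
$H{\left(B \right)} = 0$ ($H{\left(B \right)} = \left(-3\right) 0 = 0$)
$v{\left(z,a \right)} = - \frac{7}{5} + 217 a$ ($v{\left(z,a \right)} = 217 a - \frac{7}{5} = - \frac{7}{5} + 217 a$)
$v{\left(-165,H{\left(15 \right)} \right)} - \left(-14458 - 23376\right) = \left(- \frac{7}{5} + 217 \cdot 0\right) - \left(-14458 - 23376\right) = \left(- \frac{7}{5} + 0\right) - \left(-14458 - 23376\right) = - \frac{7}{5} - -37834 = - \frac{7}{5} + 37834 = \frac{189163}{5}$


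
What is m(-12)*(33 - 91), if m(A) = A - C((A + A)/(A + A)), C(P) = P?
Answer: 754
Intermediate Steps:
m(A) = -1 + A (m(A) = A - (A + A)/(A + A) = A - 2*A/(2*A) = A - 2*A*1/(2*A) = A - 1*1 = A - 1 = -1 + A)
m(-12)*(33 - 91) = (-1 - 12)*(33 - 91) = -13*(-58) = 754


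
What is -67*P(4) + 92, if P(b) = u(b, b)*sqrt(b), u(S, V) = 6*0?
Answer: 92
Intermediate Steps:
u(S, V) = 0
P(b) = 0 (P(b) = 0*sqrt(b) = 0)
-67*P(4) + 92 = -67*0 + 92 = 0 + 92 = 92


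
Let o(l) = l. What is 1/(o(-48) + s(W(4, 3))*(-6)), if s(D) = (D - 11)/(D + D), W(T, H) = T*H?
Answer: -4/193 ≈ -0.020725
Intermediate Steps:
W(T, H) = H*T
s(D) = (-11 + D)/(2*D) (s(D) = (-11 + D)/((2*D)) = (-11 + D)*(1/(2*D)) = (-11 + D)/(2*D))
1/(o(-48) + s(W(4, 3))*(-6)) = 1/(-48 + ((-11 + 3*4)/(2*((3*4))))*(-6)) = 1/(-48 + ((1/2)*(-11 + 12)/12)*(-6)) = 1/(-48 + ((1/2)*(1/12)*1)*(-6)) = 1/(-48 + (1/24)*(-6)) = 1/(-48 - 1/4) = 1/(-193/4) = -4/193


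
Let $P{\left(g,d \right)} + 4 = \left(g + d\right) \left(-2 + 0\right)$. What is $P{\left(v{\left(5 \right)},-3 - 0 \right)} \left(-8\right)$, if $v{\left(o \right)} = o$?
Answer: $64$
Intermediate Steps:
$P{\left(g,d \right)} = -4 - 2 d - 2 g$ ($P{\left(g,d \right)} = -4 + \left(g + d\right) \left(-2 + 0\right) = -4 + \left(d + g\right) \left(-2\right) = -4 - \left(2 d + 2 g\right) = -4 - 2 d - 2 g$)
$P{\left(v{\left(5 \right)},-3 - 0 \right)} \left(-8\right) = \left(-4 - 2 \left(-3 - 0\right) - 10\right) \left(-8\right) = \left(-4 - 2 \left(-3 + 0\right) - 10\right) \left(-8\right) = \left(-4 - -6 - 10\right) \left(-8\right) = \left(-4 + 6 - 10\right) \left(-8\right) = \left(-8\right) \left(-8\right) = 64$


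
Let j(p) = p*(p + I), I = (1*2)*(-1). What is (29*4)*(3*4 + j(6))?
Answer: 4176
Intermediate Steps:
I = -2 (I = 2*(-1) = -2)
j(p) = p*(-2 + p) (j(p) = p*(p - 2) = p*(-2 + p))
(29*4)*(3*4 + j(6)) = (29*4)*(3*4 + 6*(-2 + 6)) = 116*(12 + 6*4) = 116*(12 + 24) = 116*36 = 4176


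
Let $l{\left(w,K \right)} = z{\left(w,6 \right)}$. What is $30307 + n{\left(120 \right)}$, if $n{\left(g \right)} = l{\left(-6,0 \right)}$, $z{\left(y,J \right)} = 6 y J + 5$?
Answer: $30096$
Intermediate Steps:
$z{\left(y,J \right)} = 5 + 6 J y$ ($z{\left(y,J \right)} = 6 J y + 5 = 5 + 6 J y$)
$l{\left(w,K \right)} = 5 + 36 w$ ($l{\left(w,K \right)} = 5 + 6 \cdot 6 w = 5 + 36 w$)
$n{\left(g \right)} = -211$ ($n{\left(g \right)} = 5 + 36 \left(-6\right) = 5 - 216 = -211$)
$30307 + n{\left(120 \right)} = 30307 - 211 = 30096$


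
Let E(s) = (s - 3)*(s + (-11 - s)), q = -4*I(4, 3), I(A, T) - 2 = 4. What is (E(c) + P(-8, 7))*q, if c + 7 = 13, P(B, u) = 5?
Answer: 672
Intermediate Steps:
I(A, T) = 6 (I(A, T) = 2 + 4 = 6)
c = 6 (c = -7 + 13 = 6)
q = -24 (q = -4*6 = -24)
E(s) = 33 - 11*s (E(s) = (-3 + s)*(-11) = 33 - 11*s)
(E(c) + P(-8, 7))*q = ((33 - 11*6) + 5)*(-24) = ((33 - 66) + 5)*(-24) = (-33 + 5)*(-24) = -28*(-24) = 672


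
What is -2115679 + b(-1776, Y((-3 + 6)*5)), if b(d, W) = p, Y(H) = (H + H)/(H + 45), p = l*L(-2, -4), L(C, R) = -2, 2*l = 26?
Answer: -2115705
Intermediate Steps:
l = 13 (l = (½)*26 = 13)
p = -26 (p = 13*(-2) = -26)
Y(H) = 2*H/(45 + H) (Y(H) = (2*H)/(45 + H) = 2*H/(45 + H))
b(d, W) = -26
-2115679 + b(-1776, Y((-3 + 6)*5)) = -2115679 - 26 = -2115705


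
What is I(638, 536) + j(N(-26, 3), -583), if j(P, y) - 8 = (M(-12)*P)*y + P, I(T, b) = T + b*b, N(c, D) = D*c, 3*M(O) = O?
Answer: 105968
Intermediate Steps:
M(O) = O/3
I(T, b) = T + b**2
j(P, y) = 8 + P - 4*P*y (j(P, y) = 8 + ((((1/3)*(-12))*P)*y + P) = 8 + ((-4*P)*y + P) = 8 + (-4*P*y + P) = 8 + (P - 4*P*y) = 8 + P - 4*P*y)
I(638, 536) + j(N(-26, 3), -583) = (638 + 536**2) + (8 + 3*(-26) - 4*3*(-26)*(-583)) = (638 + 287296) + (8 - 78 - 4*(-78)*(-583)) = 287934 + (8 - 78 - 181896) = 287934 - 181966 = 105968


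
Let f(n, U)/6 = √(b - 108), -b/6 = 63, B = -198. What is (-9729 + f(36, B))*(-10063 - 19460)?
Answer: 287229267 - 1594242*I*√6 ≈ 2.8723e+8 - 3.9051e+6*I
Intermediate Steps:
b = -378 (b = -6*63 = -378)
f(n, U) = 54*I*√6 (f(n, U) = 6*√(-378 - 108) = 6*√(-486) = 6*(9*I*√6) = 54*I*√6)
(-9729 + f(36, B))*(-10063 - 19460) = (-9729 + 54*I*√6)*(-10063 - 19460) = (-9729 + 54*I*√6)*(-29523) = 287229267 - 1594242*I*√6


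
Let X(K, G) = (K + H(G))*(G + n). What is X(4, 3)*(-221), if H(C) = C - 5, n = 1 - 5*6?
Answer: 11492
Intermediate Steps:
n = -29 (n = 1 - 30 = -29)
H(C) = -5 + C
X(K, G) = (-29 + G)*(-5 + G + K) (X(K, G) = (K + (-5 + G))*(G - 29) = (-5 + G + K)*(-29 + G) = (-29 + G)*(-5 + G + K))
X(4, 3)*(-221) = (145 + 3² - 34*3 - 29*4 + 3*4)*(-221) = (145 + 9 - 102 - 116 + 12)*(-221) = -52*(-221) = 11492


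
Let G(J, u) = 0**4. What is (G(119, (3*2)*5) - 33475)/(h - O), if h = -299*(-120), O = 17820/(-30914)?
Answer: -103484615/110921214 ≈ -0.93296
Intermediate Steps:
G(J, u) = 0
O = -8910/15457 (O = 17820*(-1/30914) = -8910/15457 ≈ -0.57644)
h = 35880
(G(119, (3*2)*5) - 33475)/(h - O) = (0 - 33475)/(35880 - 1*(-8910/15457)) = -33475/(35880 + 8910/15457) = -33475/554606070/15457 = -33475*15457/554606070 = -103484615/110921214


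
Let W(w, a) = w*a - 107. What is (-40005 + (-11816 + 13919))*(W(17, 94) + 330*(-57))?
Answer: 656424738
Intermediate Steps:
W(w, a) = -107 + a*w (W(w, a) = a*w - 107 = -107 + a*w)
(-40005 + (-11816 + 13919))*(W(17, 94) + 330*(-57)) = (-40005 + (-11816 + 13919))*((-107 + 94*17) + 330*(-57)) = (-40005 + 2103)*((-107 + 1598) - 18810) = -37902*(1491 - 18810) = -37902*(-17319) = 656424738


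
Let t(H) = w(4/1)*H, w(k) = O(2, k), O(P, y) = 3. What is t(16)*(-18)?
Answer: -864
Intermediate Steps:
w(k) = 3
t(H) = 3*H
t(16)*(-18) = (3*16)*(-18) = 48*(-18) = -864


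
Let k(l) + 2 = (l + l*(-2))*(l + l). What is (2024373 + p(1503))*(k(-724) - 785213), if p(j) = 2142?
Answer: -3715751029005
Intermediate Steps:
k(l) = -2 - 2*l² (k(l) = -2 + (l + l*(-2))*(l + l) = -2 + (l - 2*l)*(2*l) = -2 + (-l)*(2*l) = -2 - 2*l²)
(2024373 + p(1503))*(k(-724) - 785213) = (2024373 + 2142)*((-2 - 2*(-724)²) - 785213) = 2026515*((-2 - 2*524176) - 785213) = 2026515*((-2 - 1048352) - 785213) = 2026515*(-1048354 - 785213) = 2026515*(-1833567) = -3715751029005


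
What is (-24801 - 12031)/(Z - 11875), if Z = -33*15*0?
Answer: 36832/11875 ≈ 3.1016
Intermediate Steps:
Z = 0 (Z = -495*0 = 0)
(-24801 - 12031)/(Z - 11875) = (-24801 - 12031)/(0 - 11875) = -36832/(-11875) = -36832*(-1/11875) = 36832/11875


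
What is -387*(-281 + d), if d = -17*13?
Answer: 194274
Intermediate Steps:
d = -221
-387*(-281 + d) = -387*(-281 - 221) = -387*(-502) = 194274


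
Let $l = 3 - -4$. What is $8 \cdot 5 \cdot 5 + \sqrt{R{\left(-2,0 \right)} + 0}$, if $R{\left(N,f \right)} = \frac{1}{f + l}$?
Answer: $200 + \frac{\sqrt{7}}{7} \approx 200.38$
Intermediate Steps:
$l = 7$ ($l = 3 + 4 = 7$)
$R{\left(N,f \right)} = \frac{1}{7 + f}$ ($R{\left(N,f \right)} = \frac{1}{f + 7} = \frac{1}{7 + f}$)
$8 \cdot 5 \cdot 5 + \sqrt{R{\left(-2,0 \right)} + 0} = 8 \cdot 5 \cdot 5 + \sqrt{\frac{1}{7 + 0} + 0} = 8 \cdot 25 + \sqrt{\frac{1}{7} + 0} = 200 + \sqrt{\frac{1}{7} + 0} = 200 + \sqrt{\frac{1}{7}} = 200 + \frac{\sqrt{7}}{7}$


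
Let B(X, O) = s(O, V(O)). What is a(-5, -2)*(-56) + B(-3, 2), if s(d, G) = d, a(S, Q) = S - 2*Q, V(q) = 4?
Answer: 58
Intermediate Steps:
B(X, O) = O
a(-5, -2)*(-56) + B(-3, 2) = (-5 - 2*(-2))*(-56) + 2 = (-5 + 4)*(-56) + 2 = -1*(-56) + 2 = 56 + 2 = 58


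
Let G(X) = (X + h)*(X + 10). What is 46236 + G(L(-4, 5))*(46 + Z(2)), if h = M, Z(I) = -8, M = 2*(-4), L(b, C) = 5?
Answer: 44526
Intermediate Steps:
M = -8
h = -8
G(X) = (-8 + X)*(10 + X) (G(X) = (X - 8)*(X + 10) = (-8 + X)*(10 + X))
46236 + G(L(-4, 5))*(46 + Z(2)) = 46236 + (-80 + 5² + 2*5)*(46 - 8) = 46236 + (-80 + 25 + 10)*38 = 46236 - 45*38 = 46236 - 1710 = 44526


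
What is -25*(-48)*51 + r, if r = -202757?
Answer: -141557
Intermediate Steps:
-25*(-48)*51 + r = -25*(-48)*51 - 202757 = 1200*51 - 202757 = 61200 - 202757 = -141557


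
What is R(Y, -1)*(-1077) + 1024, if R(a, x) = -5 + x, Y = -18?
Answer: 7486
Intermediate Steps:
R(Y, -1)*(-1077) + 1024 = (-5 - 1)*(-1077) + 1024 = -6*(-1077) + 1024 = 6462 + 1024 = 7486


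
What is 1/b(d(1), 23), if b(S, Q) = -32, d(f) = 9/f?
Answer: -1/32 ≈ -0.031250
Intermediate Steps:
1/b(d(1), 23) = 1/(-32) = -1/32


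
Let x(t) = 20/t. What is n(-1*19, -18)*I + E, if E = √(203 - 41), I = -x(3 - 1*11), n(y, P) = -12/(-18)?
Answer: 5/3 + 9*√2 ≈ 14.395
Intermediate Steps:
n(y, P) = ⅔ (n(y, P) = -12*(-1/18) = ⅔)
I = 5/2 (I = -20/(3 - 1*11) = -20/(3 - 11) = -20/(-8) = -20*(-1)/8 = -1*(-5/2) = 5/2 ≈ 2.5000)
E = 9*√2 (E = √162 = 9*√2 ≈ 12.728)
n(-1*19, -18)*I + E = (⅔)*(5/2) + 9*√2 = 5/3 + 9*√2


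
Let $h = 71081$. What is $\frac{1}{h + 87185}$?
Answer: $\frac{1}{158266} \approx 6.3185 \cdot 10^{-6}$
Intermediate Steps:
$\frac{1}{h + 87185} = \frac{1}{71081 + 87185} = \frac{1}{158266}$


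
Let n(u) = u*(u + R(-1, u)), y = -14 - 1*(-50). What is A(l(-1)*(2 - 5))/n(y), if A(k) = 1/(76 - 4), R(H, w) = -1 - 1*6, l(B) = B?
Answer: 1/75168 ≈ 1.3304e-5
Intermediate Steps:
R(H, w) = -7 (R(H, w) = -1 - 6 = -7)
A(k) = 1/72
y = 36 (y = -14 + 50 = 36)
n(u) = u*(-7 + u) (n(u) = u*(u - 7) = u*(-7 + u))
A(l(-1)*(2 - 5))/n(y) = 1/(72*((36*(-7 + 36)))) = 1/(72*((36*29))) = (1/72)/1044 = (1/72)*(1/1044) = 1/75168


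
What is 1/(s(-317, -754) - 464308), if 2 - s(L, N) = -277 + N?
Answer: -1/463275 ≈ -2.1585e-6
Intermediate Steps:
s(L, N) = 279 - N (s(L, N) = 2 - (-277 + N) = 2 + (277 - N) = 279 - N)
1/(s(-317, -754) - 464308) = 1/((279 - 1*(-754)) - 464308) = 1/((279 + 754) - 464308) = 1/(1033 - 464308) = 1/(-463275) = -1/463275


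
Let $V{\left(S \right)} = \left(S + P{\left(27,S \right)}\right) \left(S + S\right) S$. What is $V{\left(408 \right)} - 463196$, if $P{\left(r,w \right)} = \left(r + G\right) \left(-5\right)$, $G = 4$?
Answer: $83767588$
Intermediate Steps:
$P{\left(r,w \right)} = -20 - 5 r$ ($P{\left(r,w \right)} = \left(r + 4\right) \left(-5\right) = \left(4 + r\right) \left(-5\right) = -20 - 5 r$)
$V{\left(S \right)} = 2 S^{2} \left(-155 + S\right)$ ($V{\left(S \right)} = \left(S - 155\right) \left(S + S\right) S = \left(S - 155\right) 2 S S = \left(-155 + S\right) 2 S S = 2 S \left(-155 + S\right) S = 2 S^{2} \left(-155 + S\right)$)
$V{\left(408 \right)} - 463196 = 2 \cdot 408^{2} \left(-155 + 408\right) - 463196 = 2 \cdot 166464 \cdot 253 - 463196 = 84230784 - 463196 = 83767588$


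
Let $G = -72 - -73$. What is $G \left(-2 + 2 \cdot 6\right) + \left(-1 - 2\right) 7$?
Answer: $-11$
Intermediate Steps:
$G = 1$ ($G = -72 + 73 = 1$)
$G \left(-2 + 2 \cdot 6\right) + \left(-1 - 2\right) 7 = 1 \left(-2 + 2 \cdot 6\right) + \left(-1 - 2\right) 7 = 1 \left(-2 + 12\right) - 21 = 1 \cdot 10 - 21 = 10 - 21 = -11$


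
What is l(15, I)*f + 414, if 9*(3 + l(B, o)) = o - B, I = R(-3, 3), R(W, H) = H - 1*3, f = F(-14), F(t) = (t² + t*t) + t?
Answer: -1350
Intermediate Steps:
F(t) = t + 2*t² (F(t) = (t² + t²) + t = 2*t² + t = t + 2*t²)
f = 378 (f = -14*(1 + 2*(-14)) = -14*(1 - 28) = -14*(-27) = 378)
R(W, H) = -3 + H (R(W, H) = H - 3 = -3 + H)
I = 0 (I = -3 + 3 = 0)
l(B, o) = -3 - B/9 + o/9 (l(B, o) = -3 + (o - B)/9 = -3 + (-B/9 + o/9) = -3 - B/9 + o/9)
l(15, I)*f + 414 = (-3 - ⅑*15 + (⅑)*0)*378 + 414 = (-3 - 5/3 + 0)*378 + 414 = -14/3*378 + 414 = -1764 + 414 = -1350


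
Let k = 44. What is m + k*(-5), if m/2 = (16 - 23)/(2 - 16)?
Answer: -219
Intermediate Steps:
m = 1 (m = 2*((16 - 23)/(2 - 16)) = 2*(-7/(-14)) = 2*(-7*(-1/14)) = 2*(½) = 1)
m + k*(-5) = 1 + 44*(-5) = 1 - 220 = -219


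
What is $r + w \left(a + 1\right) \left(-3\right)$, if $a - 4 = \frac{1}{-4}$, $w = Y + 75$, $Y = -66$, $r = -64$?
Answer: $- \frac{769}{4} \approx -192.25$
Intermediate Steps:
$w = 9$ ($w = -66 + 75 = 9$)
$a = \frac{15}{4}$ ($a = 4 + \frac{1}{-4} = 4 - \frac{1}{4} = \frac{15}{4} \approx 3.75$)
$r + w \left(a + 1\right) \left(-3\right) = -64 + 9 \left(\frac{15}{4} + 1\right) \left(-3\right) = -64 + 9 \cdot \frac{19}{4} \left(-3\right) = -64 + 9 \left(- \frac{57}{4}\right) = -64 - \frac{513}{4} = - \frac{769}{4}$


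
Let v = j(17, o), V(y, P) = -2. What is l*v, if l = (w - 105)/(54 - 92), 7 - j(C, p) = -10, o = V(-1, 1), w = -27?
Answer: 1122/19 ≈ 59.053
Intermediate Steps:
o = -2
j(C, p) = 17 (j(C, p) = 7 - 1*(-10) = 7 + 10 = 17)
v = 17
l = 66/19 (l = (-27 - 105)/(54 - 92) = -132/(-38) = -132*(-1/38) = 66/19 ≈ 3.4737)
l*v = (66/19)*17 = 1122/19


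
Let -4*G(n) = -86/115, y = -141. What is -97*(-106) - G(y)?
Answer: 2364817/230 ≈ 10282.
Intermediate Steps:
G(n) = 43/230 (G(n) = -(-43)/(2*115) = -¼*(-86/115) = 43/230)
-97*(-106) - G(y) = -97*(-106) - 1*43/230 = 10282 - 43/230 = 2364817/230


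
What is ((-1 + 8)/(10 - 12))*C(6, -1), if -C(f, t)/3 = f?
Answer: 63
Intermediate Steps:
C(f, t) = -3*f
((-1 + 8)/(10 - 12))*C(6, -1) = ((-1 + 8)/(10 - 12))*(-3*6) = (7/(-2))*(-18) = (7*(-½))*(-18) = -7/2*(-18) = 63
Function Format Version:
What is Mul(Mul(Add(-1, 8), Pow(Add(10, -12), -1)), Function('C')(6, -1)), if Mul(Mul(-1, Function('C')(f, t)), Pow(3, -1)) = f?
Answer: 63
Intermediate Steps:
Function('C')(f, t) = Mul(-3, f)
Mul(Mul(Add(-1, 8), Pow(Add(10, -12), -1)), Function('C')(6, -1)) = Mul(Mul(Add(-1, 8), Pow(Add(10, -12), -1)), Mul(-3, 6)) = Mul(Mul(7, Pow(-2, -1)), -18) = Mul(Mul(7, Rational(-1, 2)), -18) = Mul(Rational(-7, 2), -18) = 63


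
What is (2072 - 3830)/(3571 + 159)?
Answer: -879/1865 ≈ -0.47131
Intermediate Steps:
(2072 - 3830)/(3571 + 159) = -1758/3730 = -1758*1/3730 = -879/1865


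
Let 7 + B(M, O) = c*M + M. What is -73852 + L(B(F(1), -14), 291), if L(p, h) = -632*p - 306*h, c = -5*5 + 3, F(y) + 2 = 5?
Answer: -118658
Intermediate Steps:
F(y) = 3 (F(y) = -2 + 5 = 3)
c = -22 (c = -25 + 3 = -22)
B(M, O) = -7 - 21*M (B(M, O) = -7 + (-22*M + M) = -7 - 21*M)
-73852 + L(B(F(1), -14), 291) = -73852 + (-632*(-7 - 21*3) - 306*291) = -73852 + (-632*(-7 - 63) - 89046) = -73852 + (-632*(-70) - 89046) = -73852 + (44240 - 89046) = -73852 - 44806 = -118658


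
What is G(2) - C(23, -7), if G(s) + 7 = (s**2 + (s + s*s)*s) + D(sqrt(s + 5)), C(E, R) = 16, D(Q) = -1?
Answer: -8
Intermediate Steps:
G(s) = -8 + s**2 + s*(s + s**2) (G(s) = -7 + ((s**2 + (s + s*s)*s) - 1) = -7 + ((s**2 + (s + s**2)*s) - 1) = -7 + ((s**2 + s*(s + s**2)) - 1) = -7 + (-1 + s**2 + s*(s + s**2)) = -8 + s**2 + s*(s + s**2))
G(2) - C(23, -7) = (-8 + 2**3 + 2*2**2) - 1*16 = (-8 + 8 + 2*4) - 16 = (-8 + 8 + 8) - 16 = 8 - 16 = -8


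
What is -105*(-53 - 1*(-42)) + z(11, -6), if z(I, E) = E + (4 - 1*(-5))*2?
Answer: 1167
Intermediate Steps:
z(I, E) = 18 + E (z(I, E) = E + (4 + 5)*2 = E + 9*2 = E + 18 = 18 + E)
-105*(-53 - 1*(-42)) + z(11, -6) = -105*(-53 - 1*(-42)) + (18 - 6) = -105*(-53 + 42) + 12 = -105*(-11) + 12 = 1155 + 12 = 1167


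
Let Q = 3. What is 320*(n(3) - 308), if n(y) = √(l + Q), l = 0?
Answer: -98560 + 320*√3 ≈ -98006.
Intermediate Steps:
n(y) = √3 (n(y) = √(0 + 3) = √3)
320*(n(3) - 308) = 320*(√3 - 308) = 320*(-308 + √3) = -98560 + 320*√3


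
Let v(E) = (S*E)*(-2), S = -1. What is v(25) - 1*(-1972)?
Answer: 2022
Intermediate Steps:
v(E) = 2*E (v(E) = -E*(-2) = 2*E)
v(25) - 1*(-1972) = 2*25 - 1*(-1972) = 50 + 1972 = 2022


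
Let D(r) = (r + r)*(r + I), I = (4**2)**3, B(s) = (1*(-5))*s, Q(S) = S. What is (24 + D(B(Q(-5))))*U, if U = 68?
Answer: 14013032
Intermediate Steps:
B(s) = -5*s
I = 4096 (I = 16**3 = 4096)
D(r) = 2*r*(4096 + r) (D(r) = (r + r)*(r + 4096) = (2*r)*(4096 + r) = 2*r*(4096 + r))
(24 + D(B(Q(-5))))*U = (24 + 2*(-5*(-5))*(4096 - 5*(-5)))*68 = (24 + 2*25*(4096 + 25))*68 = (24 + 2*25*4121)*68 = (24 + 206050)*68 = 206074*68 = 14013032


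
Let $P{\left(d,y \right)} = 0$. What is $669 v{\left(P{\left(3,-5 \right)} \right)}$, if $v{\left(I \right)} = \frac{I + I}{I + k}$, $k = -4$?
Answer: $0$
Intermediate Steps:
$v{\left(I \right)} = \frac{2 I}{-4 + I}$ ($v{\left(I \right)} = \frac{I + I}{I - 4} = \frac{2 I}{-4 + I}$)
$669 v{\left(P{\left(3,-5 \right)} \right)} = 669 \cdot 2 \cdot 0 \frac{1}{-4 + 0} = 669 \cdot 2 \cdot 0 \frac{1}{-4} = 669 \cdot 2 \cdot 0 \left(- \frac{1}{4}\right) = 669 \cdot 0 = 0$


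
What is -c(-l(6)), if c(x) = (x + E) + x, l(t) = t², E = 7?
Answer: 65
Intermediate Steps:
c(x) = 7 + 2*x (c(x) = (x + 7) + x = (7 + x) + x = 7 + 2*x)
-c(-l(6)) = -(7 + 2*(-1*6²)) = -(7 + 2*(-1*36)) = -(7 + 2*(-36)) = -(7 - 72) = -1*(-65) = 65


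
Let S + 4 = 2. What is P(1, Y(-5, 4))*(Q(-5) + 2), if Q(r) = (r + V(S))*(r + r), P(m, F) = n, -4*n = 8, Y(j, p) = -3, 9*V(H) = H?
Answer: -976/9 ≈ -108.44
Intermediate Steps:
S = -2 (S = -4 + 2 = -2)
V(H) = H/9
n = -2 (n = -1/4*8 = -2)
P(m, F) = -2
Q(r) = 2*r*(-2/9 + r) (Q(r) = (r + (1/9)*(-2))*(r + r) = (r - 2/9)*(2*r) = (-2/9 + r)*(2*r) = 2*r*(-2/9 + r))
P(1, Y(-5, 4))*(Q(-5) + 2) = -2*((2/9)*(-5)*(-2 + 9*(-5)) + 2) = -2*((2/9)*(-5)*(-2 - 45) + 2) = -2*((2/9)*(-5)*(-47) + 2) = -2*(470/9 + 2) = -2*488/9 = -976/9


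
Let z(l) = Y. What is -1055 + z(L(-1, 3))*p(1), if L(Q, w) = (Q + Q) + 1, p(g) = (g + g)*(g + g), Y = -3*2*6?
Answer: -1199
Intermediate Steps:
Y = -36 (Y = -6*6 = -36)
p(g) = 4*g² (p(g) = (2*g)*(2*g) = 4*g²)
L(Q, w) = 1 + 2*Q (L(Q, w) = 2*Q + 1 = 1 + 2*Q)
z(l) = -36
-1055 + z(L(-1, 3))*p(1) = -1055 - 144*1² = -1055 - 144 = -1199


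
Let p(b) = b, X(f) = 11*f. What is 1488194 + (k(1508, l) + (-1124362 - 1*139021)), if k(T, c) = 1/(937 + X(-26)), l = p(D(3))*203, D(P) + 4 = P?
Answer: 146351962/651 ≈ 2.2481e+5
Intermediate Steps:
D(P) = -4 + P
l = -203 (l = (-4 + 3)*203 = -1*203 = -203)
k(T, c) = 1/651 (k(T, c) = 1/(937 + 11*(-26)) = 1/(937 - 286) = 1/651)
1488194 + (k(1508, l) + (-1124362 - 1*139021)) = 1488194 + (1/651 + (-1124362 - 1*139021)) = 1488194 + (1/651 + (-1124362 - 139021)) = 1488194 + (1/651 - 1263383) = 1488194 - 822462332/651 = 146351962/651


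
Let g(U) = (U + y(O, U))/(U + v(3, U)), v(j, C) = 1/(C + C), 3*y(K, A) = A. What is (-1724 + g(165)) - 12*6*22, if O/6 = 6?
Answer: -180051308/54451 ≈ -3306.7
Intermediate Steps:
O = 36 (O = 6*6 = 36)
y(K, A) = A/3
v(j, C) = 1/(2*C)
g(U) = 4*U/(3*(U + 1/(2*U))) (g(U) = (U + U/3)/(U + 1/(2*U)) = (4*U/3)/(U + 1/(2*U)) = 4*U/(3*(U + 1/(2*U))))
(-1724 + g(165)) - 12*6*22 = (-1724 + (8/3)*165²/(1 + 2*165²)) - 12*6*22 = (-1724 + (8/3)*27225/(1 + 2*27225)) - 72*22 = (-1724 + (8/3)*27225/(1 + 54450)) - 1584 = (-1724 + (8/3)*27225/54451) - 1584 = (-1724 + (8/3)*27225*(1/54451)) - 1584 = (-1724 + 72600/54451) - 1584 = -93800924/54451 - 1584 = -180051308/54451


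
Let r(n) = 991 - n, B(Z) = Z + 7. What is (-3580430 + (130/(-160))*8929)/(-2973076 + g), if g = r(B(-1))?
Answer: 19134319/15851152 ≈ 1.2071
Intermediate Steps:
B(Z) = 7 + Z
g = 985 (g = 991 - (7 - 1) = 991 - 1*6 = 991 - 6 = 985)
(-3580430 + (130/(-160))*8929)/(-2973076 + g) = (-3580430 + (130/(-160))*8929)/(-2973076 + 985) = (-3580430 + (130*(-1/160))*8929)/(-2972091) = (-3580430 - 13/16*8929)*(-1/2972091) = (-3580430 - 116077/16)*(-1/2972091) = -57402957/16*(-1/2972091) = 19134319/15851152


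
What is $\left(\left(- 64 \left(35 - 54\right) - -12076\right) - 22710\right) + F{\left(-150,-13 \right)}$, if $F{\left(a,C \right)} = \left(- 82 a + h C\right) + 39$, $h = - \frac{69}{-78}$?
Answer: $\frac{5819}{2} \approx 2909.5$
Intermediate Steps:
$h = \frac{23}{26}$ ($h = \left(-69\right) \left(- \frac{1}{78}\right) = \frac{23}{26} \approx 0.88461$)
$F{\left(a,C \right)} = 39 - 82 a + \frac{23 C}{26}$ ($F{\left(a,C \right)} = \left(- 82 a + \frac{23 C}{26}\right) + 39 = 39 - 82 a + \frac{23 C}{26}$)
$\left(\left(- 64 \left(35 - 54\right) - -12076\right) - 22710\right) + F{\left(-150,-13 \right)} = \left(\left(- 64 \left(35 - 54\right) - -12076\right) - 22710\right) + \left(39 - -12300 + \frac{23}{26} \left(-13\right)\right) = \left(\left(\left(-64\right) \left(-19\right) + 12076\right) - 22710\right) + \left(39 + 12300 - \frac{23}{2}\right) = \left(\left(1216 + 12076\right) - 22710\right) + \frac{24655}{2} = \left(13292 - 22710\right) + \frac{24655}{2} = -9418 + \frac{24655}{2} = \frac{5819}{2}$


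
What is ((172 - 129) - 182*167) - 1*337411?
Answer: -367762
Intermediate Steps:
((172 - 129) - 182*167) - 1*337411 = (43 - 30394) - 337411 = -30351 - 337411 = -367762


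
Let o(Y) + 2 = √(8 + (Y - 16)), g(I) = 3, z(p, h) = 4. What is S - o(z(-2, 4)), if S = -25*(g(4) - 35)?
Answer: 802 - 2*I ≈ 802.0 - 2.0*I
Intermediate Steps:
o(Y) = -2 + √(-8 + Y) (o(Y) = -2 + √(8 + (Y - 16)) = -2 + √(8 + (-16 + Y)) = -2 + √(-8 + Y))
S = 800 (S = -25*(3 - 35) = -25*(-32) = 800)
S - o(z(-2, 4)) = 800 - (-2 + √(-8 + 4)) = 800 - (-2 + √(-4)) = 800 - (-2 + 2*I) = 800 + (2 - 2*I) = 802 - 2*I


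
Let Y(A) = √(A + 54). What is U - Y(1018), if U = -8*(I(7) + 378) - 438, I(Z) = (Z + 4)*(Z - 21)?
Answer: -2230 - 4*√67 ≈ -2262.7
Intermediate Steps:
I(Z) = (-21 + Z)*(4 + Z) (I(Z) = (4 + Z)*(-21 + Z) = (-21 + Z)*(4 + Z))
Y(A) = √(54 + A)
U = -2230 (U = -8*((-84 + 7² - 17*7) + 378) - 438 = -8*((-84 + 49 - 119) + 378) - 438 = -8*(-154 + 378) - 438 = -8*224 - 438 = -1792 - 438 = -2230)
U - Y(1018) = -2230 - √(54 + 1018) = -2230 - √1072 = -2230 - 4*√67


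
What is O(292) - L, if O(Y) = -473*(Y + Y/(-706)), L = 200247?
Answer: -119373081/353 ≈ -3.3817e+5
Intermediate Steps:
O(Y) = -333465*Y/706 (O(Y) = -473*(Y + Y*(-1/706)) = -473*(Y - Y/706) = -333465*Y/706)
O(292) - L = -333465/706*292 - 1*200247 = -48685890/353 - 200247 = -119373081/353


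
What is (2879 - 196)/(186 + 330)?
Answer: 2683/516 ≈ 5.1996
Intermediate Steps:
(2879 - 196)/(186 + 330) = 2683/516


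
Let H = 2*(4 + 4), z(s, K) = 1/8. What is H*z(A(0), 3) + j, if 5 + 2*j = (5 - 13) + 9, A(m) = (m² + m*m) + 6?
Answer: 0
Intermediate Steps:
A(m) = 6 + 2*m² (A(m) = (m² + m²) + 6 = 2*m² + 6 = 6 + 2*m²)
z(s, K) = ⅛
H = 16 (H = 2*8 = 16)
j = -2 (j = -5/2 + ((5 - 13) + 9)/2 = -5/2 + (-8 + 9)/2 = -5/2 + (½)*1 = -5/2 + ½ = -2)
H*z(A(0), 3) + j = 16*(⅛) - 2 = 2 - 2 = 0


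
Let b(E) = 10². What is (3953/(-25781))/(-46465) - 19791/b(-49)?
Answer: -4741583768843/23958283300 ≈ -197.91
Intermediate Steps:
b(E) = 100
(3953/(-25781))/(-46465) - 19791/b(-49) = (3953/(-25781))/(-46465) - 19791/100 = (3953*(-1/25781))*(-1/46465) - 19791*1/100 = -3953/25781*(-1/46465) - 19791/100 = 3953/1197914165 - 19791/100 = -4741583768843/23958283300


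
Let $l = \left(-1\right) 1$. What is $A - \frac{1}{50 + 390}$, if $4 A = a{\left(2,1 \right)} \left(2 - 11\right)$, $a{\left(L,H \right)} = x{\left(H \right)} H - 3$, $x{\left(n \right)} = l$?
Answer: $\frac{3959}{440} \approx 8.9977$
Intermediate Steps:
$l = -1$
$x{\left(n \right)} = -1$
$a{\left(L,H \right)} = -3 - H$ ($a{\left(L,H \right)} = - H - 3 = -3 - H$)
$A = 9$ ($A = \frac{\left(-3 - 1\right) \left(2 - 11\right)}{4} = \frac{\left(-3 - 1\right) \left(-9\right)}{4} = \frac{\left(-4\right) \left(-9\right)}{4} = \frac{1}{4} \cdot 36 = 9$)
$A - \frac{1}{50 + 390} = 9 - \frac{1}{50 + 390} = 9 - \frac{1}{440} = \frac{3959}{440}$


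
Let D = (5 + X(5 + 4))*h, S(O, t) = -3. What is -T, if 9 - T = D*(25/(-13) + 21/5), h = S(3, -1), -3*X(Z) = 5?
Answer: -413/13 ≈ -31.769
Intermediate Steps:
X(Z) = -5/3 (X(Z) = -1/3*5 = -5/3)
h = -3
D = -10 (D = (5 - 5/3)*(-3) = (10/3)*(-3) = -10)
T = 413/13 (T = 9 - (-10)*(25/(-13) + 21/5) = 9 - (-10)*(25*(-1/13) + 21*(1/5)) = 9 - (-10)*(-25/13 + 21/5) = 9 - (-10)*148/65 = 9 - 1*(-296/13) = 9 + 296/13 = 413/13 ≈ 31.769)
-T = -1*413/13 = -413/13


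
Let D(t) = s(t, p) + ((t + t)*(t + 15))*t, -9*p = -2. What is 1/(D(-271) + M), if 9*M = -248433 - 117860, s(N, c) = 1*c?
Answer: -1/37642491 ≈ -2.6566e-8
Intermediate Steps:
p = 2/9 (p = -⅑*(-2) = 2/9 ≈ 0.22222)
s(N, c) = c
D(t) = 2/9 + 2*t²*(15 + t) (D(t) = 2/9 + ((t + t)*(t + 15))*t = 2/9 + ((2*t)*(15 + t))*t = 2/9 + (2*t*(15 + t))*t = 2/9 + 2*t²*(15 + t))
M = -366293/9 (M = (-248433 - 117860)/9 = (⅑)*(-366293) = -366293/9 ≈ -40699.)
1/(D(-271) + M) = 1/((2/9 + 2*(-271)³ + 30*(-271)²) - 366293/9) = 1/((2/9 + 2*(-19902511) + 30*73441) - 366293/9) = 1/((2/9 - 39805022 + 2203230) - 366293/9) = 1/(-338416126/9 - 366293/9) = 1/(-37642491) = -1/37642491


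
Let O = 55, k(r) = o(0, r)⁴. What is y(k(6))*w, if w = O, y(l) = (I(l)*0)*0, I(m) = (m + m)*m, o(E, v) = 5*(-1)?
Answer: 0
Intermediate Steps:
o(E, v) = -5
k(r) = 625 (k(r) = (-5)⁴ = 625)
I(m) = 2*m² (I(m) = (2*m)*m = 2*m²)
y(l) = 0 (y(l) = ((2*l²)*0)*0 = 0*0 = 0)
w = 55
y(k(6))*w = 0*55 = 0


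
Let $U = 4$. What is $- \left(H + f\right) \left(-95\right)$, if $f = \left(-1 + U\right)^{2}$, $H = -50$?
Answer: $-3895$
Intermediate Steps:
$f = 9$ ($f = \left(-1 + 4\right)^{2} = 3^{2} = 9$)
$- \left(H + f\right) \left(-95\right) = - \left(-50 + 9\right) \left(-95\right) = - \left(-41\right) \left(-95\right) = \left(-1\right) 3895 = -3895$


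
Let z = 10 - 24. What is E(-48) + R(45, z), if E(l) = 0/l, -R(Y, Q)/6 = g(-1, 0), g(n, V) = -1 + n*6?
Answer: 42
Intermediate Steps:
z = -14
g(n, V) = -1 + 6*n
R(Y, Q) = 42 (R(Y, Q) = -6*(-1 + 6*(-1)) = -6*(-1 - 6) = -6*(-7) = 42)
E(l) = 0
E(-48) + R(45, z) = 0 + 42 = 42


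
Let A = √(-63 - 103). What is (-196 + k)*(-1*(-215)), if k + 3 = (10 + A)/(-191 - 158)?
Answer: -14934115/349 - 215*I*√166/349 ≈ -42791.0 - 7.9372*I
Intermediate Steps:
A = I*√166 (A = √(-166) = I*√166 ≈ 12.884*I)
k = -1057/349 - I*√166/349 (k = -3 + (10 + I*√166)/(-191 - 158) = -3 + (10 + I*√166)/(-349) = -3 + (10 + I*√166)*(-1/349) = -3 + (-10/349 - I*√166/349) = -1057/349 - I*√166/349 ≈ -3.0287 - 0.036917*I)
(-196 + k)*(-1*(-215)) = (-196 + (-1057/349 - I*√166/349))*(-1*(-215)) = (-69461/349 - I*√166/349)*215 = -14934115/349 - 215*I*√166/349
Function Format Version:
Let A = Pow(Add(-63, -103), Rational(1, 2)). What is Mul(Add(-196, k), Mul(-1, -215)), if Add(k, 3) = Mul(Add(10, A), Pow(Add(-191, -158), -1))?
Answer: Add(Rational(-14934115, 349), Mul(Rational(-215, 349), I, Pow(166, Rational(1, 2)))) ≈ Add(-42791., Mul(-7.9372, I))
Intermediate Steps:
A = Mul(I, Pow(166, Rational(1, 2))) (A = Pow(-166, Rational(1, 2)) = Mul(I, Pow(166, Rational(1, 2))) ≈ Mul(12.884, I))
k = Add(Rational(-1057, 349), Mul(Rational(-1, 349), I, Pow(166, Rational(1, 2)))) (k = Add(-3, Mul(Add(10, Mul(I, Pow(166, Rational(1, 2)))), Pow(Add(-191, -158), -1))) = Add(-3, Mul(Add(10, Mul(I, Pow(166, Rational(1, 2)))), Pow(-349, -1))) = Add(-3, Mul(Add(10, Mul(I, Pow(166, Rational(1, 2)))), Rational(-1, 349))) = Add(-3, Add(Rational(-10, 349), Mul(Rational(-1, 349), I, Pow(166, Rational(1, 2))))) = Add(Rational(-1057, 349), Mul(Rational(-1, 349), I, Pow(166, Rational(1, 2)))) ≈ Add(-3.0287, Mul(-0.036917, I)))
Mul(Add(-196, k), Mul(-1, -215)) = Mul(Add(-196, Add(Rational(-1057, 349), Mul(Rational(-1, 349), I, Pow(166, Rational(1, 2))))), Mul(-1, -215)) = Mul(Add(Rational(-69461, 349), Mul(Rational(-1, 349), I, Pow(166, Rational(1, 2)))), 215) = Add(Rational(-14934115, 349), Mul(Rational(-215, 349), I, Pow(166, Rational(1, 2))))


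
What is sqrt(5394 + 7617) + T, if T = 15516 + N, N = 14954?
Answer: 30470 + sqrt(13011) ≈ 30584.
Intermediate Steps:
T = 30470 (T = 15516 + 14954 = 30470)
sqrt(5394 + 7617) + T = sqrt(5394 + 7617) + 30470 = sqrt(13011) + 30470 = 30470 + sqrt(13011)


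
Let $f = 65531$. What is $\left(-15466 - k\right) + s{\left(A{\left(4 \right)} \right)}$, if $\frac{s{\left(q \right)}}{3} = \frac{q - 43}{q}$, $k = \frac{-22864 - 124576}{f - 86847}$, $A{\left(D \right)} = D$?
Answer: $- \frac{330444189}{21316} \approx -15502.0$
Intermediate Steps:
$k = \frac{36860}{5329}$ ($k = \frac{-22864 - 124576}{65531 - 86847} = - \frac{147440}{-21316} = \left(-147440\right) \left(- \frac{1}{21316}\right) = \frac{36860}{5329} \approx 6.9169$)
$s{\left(q \right)} = \frac{3 \left(-43 + q\right)}{q}$ ($s{\left(q \right)} = 3 \frac{q - 43}{q} = 3 \frac{-43 + q}{q} = \frac{3 \left(-43 + q\right)}{q}$)
$\left(-15466 - k\right) + s{\left(A{\left(4 \right)} \right)} = \left(-15466 - \frac{36860}{5329}\right) + \left(3 - \frac{129}{4}\right) = - \frac{82455174}{5329} + \left(3 - \frac{129}{4}\right) = - \frac{82455174}{5329} - \frac{117}{4} = - \frac{330444189}{21316}$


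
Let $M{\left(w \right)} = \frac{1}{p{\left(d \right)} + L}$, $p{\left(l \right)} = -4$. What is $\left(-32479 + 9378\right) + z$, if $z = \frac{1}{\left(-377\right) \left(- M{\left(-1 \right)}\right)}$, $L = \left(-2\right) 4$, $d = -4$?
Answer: $- \frac{8709089}{377} \approx -23101.0$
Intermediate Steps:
$L = -8$
$M{\left(w \right)} = - \frac{1}{12}$ ($M{\left(w \right)} = \frac{1}{-4 - 8} = \frac{1}{-12} = - \frac{1}{12}$)
$z = - \frac{12}{377}$ ($z = \frac{1}{\left(-377\right) \left(\left(-1\right) \left(- \frac{1}{12}\right)\right)} = \frac{1}{\left(-377\right) \frac{1}{12}} = \frac{1}{- \frac{377}{12}} = - \frac{12}{377} \approx -0.03183$)
$\left(-32479 + 9378\right) + z = \left(-32479 + 9378\right) - \frac{12}{377} = -23101 - \frac{12}{377} = - \frac{8709089}{377}$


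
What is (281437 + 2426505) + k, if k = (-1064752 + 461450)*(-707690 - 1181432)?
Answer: 1139713788786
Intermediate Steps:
k = 1139711080844 (k = -603302*(-1889122) = 1139711080844)
(281437 + 2426505) + k = (281437 + 2426505) + 1139711080844 = 2707942 + 1139711080844 = 1139713788786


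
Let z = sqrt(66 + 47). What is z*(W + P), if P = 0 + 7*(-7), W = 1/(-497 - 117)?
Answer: -30087*sqrt(113)/614 ≈ -520.89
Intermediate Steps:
z = sqrt(113) ≈ 10.630
W = -1/614 (W = 1/(-614) = -1/614 ≈ -0.0016287)
P = -49 (P = 0 - 49 = -49)
z*(W + P) = sqrt(113)*(-1/614 - 49) = sqrt(113)*(-30087/614) = -30087*sqrt(113)/614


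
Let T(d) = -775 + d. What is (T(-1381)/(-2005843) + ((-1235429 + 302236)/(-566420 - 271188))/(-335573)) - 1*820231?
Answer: -66063701441046539984181/80542800171355816 ≈ -8.2023e+5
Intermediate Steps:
(T(-1381)/(-2005843) + ((-1235429 + 302236)/(-566420 - 271188))/(-335573)) - 1*820231 = ((-775 - 1381)/(-2005843) + ((-1235429 + 302236)/(-566420 - 271188))/(-335573)) - 1*820231 = (-2156*(-1/2005843) - 933193/(-837608)*(-1/335573)) - 820231 = (308/286549 - 933193*(-1/837608)*(-1/335573)) - 820231 = (308/286549 + (933193/837608)*(-1/335573)) - 820231 = (308/286549 - 933193/281078629384) - 820231 = 86304812329315/80542800171355816 - 820231 = -66063701441046539984181/80542800171355816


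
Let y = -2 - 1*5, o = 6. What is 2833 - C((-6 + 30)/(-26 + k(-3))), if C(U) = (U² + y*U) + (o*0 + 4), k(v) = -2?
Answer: 138291/49 ≈ 2822.3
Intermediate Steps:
y = -7 (y = -2 - 5 = -7)
C(U) = 4 + U² - 7*U (C(U) = (U² - 7*U) + (6*0 + 4) = (U² - 7*U) + (0 + 4) = (U² - 7*U) + 4 = 4 + U² - 7*U)
2833 - C((-6 + 30)/(-26 + k(-3))) = 2833 - (4 + ((-6 + 30)/(-26 - 2))² - 7*(-6 + 30)/(-26 - 2)) = 2833 - (4 + (24/(-28))² - 168/(-28)) = 2833 - (4 + (24*(-1/28))² - 168*(-1)/28) = 2833 - (4 + (-6/7)² - 7*(-6/7)) = 2833 - (4 + 36/49 + 6) = 2833 - 1*526/49 = 2833 - 526/49 = 138291/49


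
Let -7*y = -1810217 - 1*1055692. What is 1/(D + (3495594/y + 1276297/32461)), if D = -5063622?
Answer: -2819099153/14274717580875899 ≈ -1.9749e-7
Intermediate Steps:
y = 2865909/7 (y = -(-1810217 - 1*1055692)/7 = -(-1810217 - 1055692)/7 = -1/7*(-2865909) = 2865909/7 ≈ 4.0942e+5)
1/(D + (3495594/y + 1276297/32461)) = 1/(-5063622 + (3495594/(2865909/7) + 1276297/32461)) = 1/(-5063622 + (3495594*(7/2865909) + 1276297*(1/32461))) = 1/(-5063622 + (8156386/955303 + 116027/2951)) = 1/(-5063622 + 134910436267/2819099153) = 1/(-14274717580875899/2819099153) = -2819099153/14274717580875899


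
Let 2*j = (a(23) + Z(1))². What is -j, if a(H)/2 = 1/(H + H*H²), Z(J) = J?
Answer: -18580608/37149025 ≈ -0.50016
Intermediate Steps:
a(H) = 2/(H + H³) (a(H) = 2/(H + H*H²) = 2/(H + H³))
j = 18580608/37149025 (j = (2/(23 + 23³) + 1)²/2 = (2/(23 + 12167) + 1)²/2 = (2/12190 + 1)²/2 = (2*(1/12190) + 1)²/2 = (1/6095 + 1)²/2 = (6096/6095)²/2 = (½)*(37161216/37149025) = 18580608/37149025 ≈ 0.50016)
-j = -1*18580608/37149025 = -18580608/37149025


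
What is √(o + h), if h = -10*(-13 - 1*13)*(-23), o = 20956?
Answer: 24*√26 ≈ 122.38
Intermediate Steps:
h = -5980 (h = -10*(-13 - 13)*(-23) = -10*(-26)*(-23) = 260*(-23) = -5980)
√(o + h) = √(20956 - 5980) = √14976 = 24*√26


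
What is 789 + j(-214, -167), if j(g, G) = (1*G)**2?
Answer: 28678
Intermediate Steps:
j(g, G) = G**2
789 + j(-214, -167) = 789 + (-167)**2 = 789 + 27889 = 28678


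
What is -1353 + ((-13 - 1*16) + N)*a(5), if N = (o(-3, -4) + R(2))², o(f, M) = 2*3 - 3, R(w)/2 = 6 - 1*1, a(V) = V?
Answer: -653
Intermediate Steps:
R(w) = 10 (R(w) = 2*(6 - 1*1) = 2*(6 - 1) = 2*5 = 10)
o(f, M) = 3 (o(f, M) = 6 - 3 = 3)
N = 169 (N = (3 + 10)² = 13² = 169)
-1353 + ((-13 - 1*16) + N)*a(5) = -1353 + ((-13 - 1*16) + 169)*5 = -1353 + ((-13 - 16) + 169)*5 = -1353 + (-29 + 169)*5 = -1353 + 140*5 = -1353 + 700 = -653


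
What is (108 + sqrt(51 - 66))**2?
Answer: (108 + I*sqrt(15))**2 ≈ 11649.0 + 836.56*I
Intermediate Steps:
(108 + sqrt(51 - 66))**2 = (108 + sqrt(-15))**2 = (108 + I*sqrt(15))**2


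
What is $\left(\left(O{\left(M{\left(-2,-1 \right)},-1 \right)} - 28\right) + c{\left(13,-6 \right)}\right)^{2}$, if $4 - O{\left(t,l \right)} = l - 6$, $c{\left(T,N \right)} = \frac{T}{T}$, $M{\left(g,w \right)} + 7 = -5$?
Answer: $256$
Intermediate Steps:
$M{\left(g,w \right)} = -12$ ($M{\left(g,w \right)} = -7 - 5 = -12$)
$c{\left(T,N \right)} = 1$
$O{\left(t,l \right)} = 10 - l$ ($O{\left(t,l \right)} = 4 - \left(l - 6\right) = 4 - \left(-6 + l\right) = 10 - l$)
$\left(\left(O{\left(M{\left(-2,-1 \right)},-1 \right)} - 28\right) + c{\left(13,-6 \right)}\right)^{2} = \left(\left(\left(10 - -1\right) - 28\right) + 1\right)^{2} = \left(\left(\left(10 + 1\right) - 28\right) + 1\right)^{2} = \left(\left(11 - 28\right) + 1\right)^{2} = \left(-17 + 1\right)^{2} = \left(-16\right)^{2} = 256$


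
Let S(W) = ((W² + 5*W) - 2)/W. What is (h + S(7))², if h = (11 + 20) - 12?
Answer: 46225/49 ≈ 943.37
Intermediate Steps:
S(W) = (-2 + W² + 5*W)/W
h = 19 (h = 31 - 12 = 19)
(h + S(7))² = (19 + (5 + 7 - 2/7))² = (19 + 82/7)² = (215/7)² = 46225/49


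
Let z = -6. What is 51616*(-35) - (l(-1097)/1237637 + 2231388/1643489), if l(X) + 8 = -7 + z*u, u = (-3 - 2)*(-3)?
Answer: -3674623114101617891/2034042795493 ≈ -1.8066e+6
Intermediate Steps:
u = 15 (u = -5*(-3) = 15)
l(X) = -105 (l(X) = -8 + (-7 - 6*15) = -8 + (-7 - 90) = -8 - 97 = -105)
51616*(-35) - (l(-1097)/1237637 + 2231388/1643489) = 51616*(-35) - (-105/1237637 + 2231388/1643489) = -1806560 - (-105*1/1237637 + 2231388*(1/1643489)) = -1806560 - (-105/1237637 + 2231388/1643489) = -1806560 - 1*2761475783811/2034042795493 = -1806560 - 2761475783811/2034042795493 = -3674623114101617891/2034042795493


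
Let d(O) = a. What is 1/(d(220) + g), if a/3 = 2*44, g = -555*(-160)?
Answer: 1/89064 ≈ 1.1228e-5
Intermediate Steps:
g = 88800
a = 264 (a = 3*(2*44) = 3*88 = 264)
d(O) = 264
1/(d(220) + g) = 1/(264 + 88800) = 1/89064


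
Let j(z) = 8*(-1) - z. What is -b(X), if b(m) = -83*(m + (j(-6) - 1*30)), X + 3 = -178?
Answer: -17679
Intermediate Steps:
j(z) = -8 - z
X = -181 (X = -3 - 178 = -181)
b(m) = 2656 - 83*m (b(m) = -83*(m + ((-8 - 1*(-6)) - 1*30)) = -83*(m + ((-8 + 6) - 30)) = -83*(m + (-2 - 30)) = -83*(m - 32) = -83*(-32 + m) = 2656 - 83*m)
-b(X) = -(2656 - 83*(-181)) = -(2656 + 15023) = -1*17679 = -17679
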